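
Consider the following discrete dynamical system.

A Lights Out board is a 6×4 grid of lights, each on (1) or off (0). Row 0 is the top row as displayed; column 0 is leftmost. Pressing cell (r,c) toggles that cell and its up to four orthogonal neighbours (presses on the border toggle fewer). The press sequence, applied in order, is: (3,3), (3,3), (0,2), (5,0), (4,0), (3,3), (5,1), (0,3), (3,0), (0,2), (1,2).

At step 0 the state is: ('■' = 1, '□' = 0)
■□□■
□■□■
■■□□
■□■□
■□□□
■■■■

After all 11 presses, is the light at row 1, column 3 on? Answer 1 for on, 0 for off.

1

t=0: ■□□■
□■□■
■■□□
■□■□
■□□□
■■■■
t=1: ■□□■
□■□■
■■□■
■□□■
■□□■
■■■■
t=2: ■□□■
□■□■
■■□□
■□■□
■□□□
■■■■
t=3: ■■■□
□■■■
■■□□
■□■□
■□□□
■■■■
t=4: ■■■□
□■■■
■■□□
■□■□
□□□□
□□■■
t=5: ■■■□
□■■■
■■□□
□□■□
■■□□
■□■■
t=6: ■■■□
□■■■
■■□■
□□□■
■■□■
■□■■
t=7: ■■■□
□■■■
■■□■
□□□■
■□□■
□■□■
t=8: ■■□■
□■■□
■■□■
□□□■
■□□■
□■□■
t=9: ■■□■
□■■□
□■□■
■■□■
□□□■
□■□■
t=10: ■□■□
□■□□
□■□■
■■□■
□□□■
□■□■
t=11: ■□□□
□□■■
□■■■
■■□■
□□□■
□■□■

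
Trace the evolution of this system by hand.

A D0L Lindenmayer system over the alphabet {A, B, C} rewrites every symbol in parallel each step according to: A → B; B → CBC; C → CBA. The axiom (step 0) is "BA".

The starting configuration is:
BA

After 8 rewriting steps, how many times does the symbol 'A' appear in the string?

[0] BA
[1] CBCB
[2] CBACBCCBACBC
[3] CBACBCBCBACBCCBACBACBCBCBACBCCBA
[4] CBACBCBCBACBCCBACBCCBACBCBCBACBCCBACBACBCBCBACBCBCBACBCCBACBCCBACBCBCBACBCCBACBACBCB
[5] CBACBCBCBACBCCBACBCCBACBCBCBACBCCBACBACBCBCBACBCCBACBACBCB…CBCBCBACBCCBACBCCBACBCBCBACBCCBACBACBCBCBACBCBCBACBCCBACBC  (len 224)
[6] CBACBCBCBACBCCBACBCCBACBCBCBACBCCBACBACBCBCBACBCCBACBACBCB…CCBACBCCBACBCBCBACBCCBACBCCBACBCBCBACBCCBACBACBCBCBACBCCBA  (len 596)
[7] CBACBCBCBACBCCBACBCCBACBCBCBACBCCBACBACBCBCBACBCCBACBACBCB…CBACBCCBACBACBCBCBACBCBCBACBCCBACBCCBACBCBCBACBCCBACBACBCB  (len 1584)
[8] CBACBCBCBACBCCBACBCCBACBCBCBACBCCBACBACBCBCBACBCCBACBACBCB…CBCBCBACBCCBACBCCBACBCBCBACBCCBACBACBCBCBACBCBCBACBCCBACBC  (len 4212)

718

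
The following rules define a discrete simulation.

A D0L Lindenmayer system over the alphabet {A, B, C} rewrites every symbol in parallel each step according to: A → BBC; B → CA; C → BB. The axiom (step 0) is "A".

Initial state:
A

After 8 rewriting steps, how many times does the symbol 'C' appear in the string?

232

k=0  A
k=1  BBC
k=2  CACABB
k=3  BBBBCBBBBCCACA
k=4  CACACACABBCACACACABBBBBBCBBBBC
k=5  BBBBCBBBBCBBBBCBBBBCCACABBBBCBBBBCBBBBCBBBBCCACACACACACABBCACACACABB
k=6  CACACACABBCACACACABBCACACACABBCACACACABBBBBBCBBBBCCACACACA…BBBBCBBBBCBBBBCBBBBCBBBBCBBBBCCACABBBBCBBBBCBBBBCBBBBCCACA  (len 148)
k=7  BBBBCBBBBCBBBBCBBBBCCACABBBBCBBBBCBBBBCBBBBCCACABBBBCBBBBC…BBCBBBBCCACACACABBCACACACABBCACACACABBCACACACABBBBBBCBBBBC  (len 332)
k=8  CACACACABBCACACACABBCACACACABBCACACACABBBBBBCBBBBCCACACACA…BBBBCBBBBCCACABBBBCBBBBCBBBBCBBBBCCACACACACACABBCACACACABB  (len 728)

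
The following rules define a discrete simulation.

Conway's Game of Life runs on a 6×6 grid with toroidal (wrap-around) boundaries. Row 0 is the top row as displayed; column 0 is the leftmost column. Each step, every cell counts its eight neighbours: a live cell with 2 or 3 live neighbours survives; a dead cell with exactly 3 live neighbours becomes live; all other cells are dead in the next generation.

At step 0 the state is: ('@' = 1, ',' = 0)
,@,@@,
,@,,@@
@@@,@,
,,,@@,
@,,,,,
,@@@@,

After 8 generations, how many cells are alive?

step 0: ,@,@@,
,@,,@@
@@@,@,
,,,@@,
@,,,,,
,@@@@,
step 1: ,@,,,,
,,,,,,
@@@,,,
@,@@@,
,@,,,@
@@,,@@
step 2: ,@,,,@
@,@,,,
@,@,,@
,,,@@,
,,,,,,
,@@,@@
step 3: ,,,@@@
,,@,,,
@,@,@@
,,,@@@
,,@,,@
,@@,@@
step 4: @@,,,@
@@@,,,
@@@,,,
,@@,,,
,@@,,,
,@@,,,
step 5: ,,,,,@
,,,,,,
,,,@,,
,,,@,,
@,,@,,
,,,,,,
step 6: ,,,,,,
,,,,,,
,,,,,,
,,@@@,
,,,,,,
,,,,,,
step 7: ,,,,,,
,,,,,,
,,,@,,
,,,@,,
,,,@,,
,,,,,,
step 8: ,,,,,,
,,,,,,
,,,,,,
,,@@@,
,,,,,,
,,,,,,

3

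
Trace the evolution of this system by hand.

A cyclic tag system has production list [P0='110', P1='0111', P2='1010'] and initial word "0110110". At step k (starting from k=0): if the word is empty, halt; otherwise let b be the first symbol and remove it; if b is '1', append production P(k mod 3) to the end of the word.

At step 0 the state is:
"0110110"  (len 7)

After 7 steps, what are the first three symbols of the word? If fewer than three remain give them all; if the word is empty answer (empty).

0) "0110110"  (len 7)
1) "110110"  (len 6)
2) "101100111"  (len 9)
3) "011001111010"  (len 12)
4) "11001111010"  (len 11)
5) "10011110100111"  (len 14)
6) "00111101001111010"  (len 17)
7) "0111101001111010"  (len 16)

011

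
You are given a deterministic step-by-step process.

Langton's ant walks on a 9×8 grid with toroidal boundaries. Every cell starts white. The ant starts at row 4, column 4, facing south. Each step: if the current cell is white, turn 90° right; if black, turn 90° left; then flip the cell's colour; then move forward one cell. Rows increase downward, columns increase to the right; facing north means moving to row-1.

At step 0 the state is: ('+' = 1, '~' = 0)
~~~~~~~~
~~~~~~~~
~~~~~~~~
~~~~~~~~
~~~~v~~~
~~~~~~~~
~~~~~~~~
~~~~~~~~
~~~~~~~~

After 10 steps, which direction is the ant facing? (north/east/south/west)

north

t=0: ~~~~~~~~
~~~~~~~~
~~~~~~~~
~~~~~~~~
~~~~v~~~
~~~~~~~~
~~~~~~~~
~~~~~~~~
~~~~~~~~
t=1: ~~~~~~~~
~~~~~~~~
~~~~~~~~
~~~~~~~~
~~~<+~~~
~~~~~~~~
~~~~~~~~
~~~~~~~~
~~~~~~~~
t=2: ~~~~~~~~
~~~~~~~~
~~~~~~~~
~~~^~~~~
~~~++~~~
~~~~~~~~
~~~~~~~~
~~~~~~~~
~~~~~~~~
t=3: ~~~~~~~~
~~~~~~~~
~~~~~~~~
~~~+>~~~
~~~++~~~
~~~~~~~~
~~~~~~~~
~~~~~~~~
~~~~~~~~
t=4: ~~~~~~~~
~~~~~~~~
~~~~~~~~
~~~++~~~
~~~+v~~~
~~~~~~~~
~~~~~~~~
~~~~~~~~
~~~~~~~~
t=5: ~~~~~~~~
~~~~~~~~
~~~~~~~~
~~~++~~~
~~~+~>~~
~~~~~~~~
~~~~~~~~
~~~~~~~~
~~~~~~~~
t=6: ~~~~~~~~
~~~~~~~~
~~~~~~~~
~~~++~~~
~~~+~+~~
~~~~~v~~
~~~~~~~~
~~~~~~~~
~~~~~~~~
t=7: ~~~~~~~~
~~~~~~~~
~~~~~~~~
~~~++~~~
~~~+~+~~
~~~~<+~~
~~~~~~~~
~~~~~~~~
~~~~~~~~
t=8: ~~~~~~~~
~~~~~~~~
~~~~~~~~
~~~++~~~
~~~+^+~~
~~~~++~~
~~~~~~~~
~~~~~~~~
~~~~~~~~
t=9: ~~~~~~~~
~~~~~~~~
~~~~~~~~
~~~++~~~
~~~++>~~
~~~~++~~
~~~~~~~~
~~~~~~~~
~~~~~~~~
t=10: ~~~~~~~~
~~~~~~~~
~~~~~~~~
~~~++^~~
~~~++~~~
~~~~++~~
~~~~~~~~
~~~~~~~~
~~~~~~~~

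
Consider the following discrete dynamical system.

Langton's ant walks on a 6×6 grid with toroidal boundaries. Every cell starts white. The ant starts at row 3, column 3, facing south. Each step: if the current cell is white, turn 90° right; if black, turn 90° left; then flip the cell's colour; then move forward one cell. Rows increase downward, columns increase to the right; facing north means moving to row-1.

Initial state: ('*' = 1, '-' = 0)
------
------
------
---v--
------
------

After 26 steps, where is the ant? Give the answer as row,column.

step 0: ------
------
------
---v--
------
------
step 1: ------
------
------
--<*--
------
------
step 2: ------
------
--^---
--**--
------
------
step 3: ------
------
--*>--
--**--
------
------
step 4: ------
------
--**--
--*v--
------
------
step 5: ------
------
--**--
--*->-
------
------
step 6: ------
------
--**--
--*-*-
----v-
------
step 7: ------
------
--**--
--*-*-
---<*-
------
step 8: ------
------
--**--
--*^*-
---**-
------
step 9: ------
------
--**--
--**>-
---**-
------
step 10: ------
------
--**^-
--**--
---**-
------
step 11: ------
------
--***>
--**--
---**-
------
step 12: ------
------
--****
--**-v
---**-
------
step 13: ------
------
--****
--**<*
---**-
------
step 14: ------
------
--**^*
--****
---**-
------
step 15: ------
------
--*<-*
--****
---**-
------
step 16: ------
------
--*--*
--*v**
---**-
------
step 17: ------
------
--*--*
--*->*
---**-
------
step 18: ------
------
--*-^*
--*--*
---**-
------
step 19: ------
------
--*-*>
--*--*
---**-
------
step 20: ------
-----^
--*-*-
--*--*
---**-
------
step 21: ------
>----*
--*-*-
--*--*
---**-
------
step 22: ------
*----*
v-*-*-
--*--*
---**-
------
step 23: ------
*----*
*-*-*<
--*--*
---**-
------
step 24: ------
*----^
*-*-**
--*--*
---**-
------
step 25: ------
*---<-
*-*-**
--*--*
---**-
------
step 26: ----^-
*---*-
*-*-**
--*--*
---**-
------

0,4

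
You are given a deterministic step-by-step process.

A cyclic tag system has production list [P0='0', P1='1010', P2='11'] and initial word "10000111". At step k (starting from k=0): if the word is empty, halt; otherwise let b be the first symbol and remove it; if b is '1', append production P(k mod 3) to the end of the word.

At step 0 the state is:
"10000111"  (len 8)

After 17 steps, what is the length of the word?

k=0  "10000111"  (len 8)
k=1  "00001110"  (len 8)
k=2  "0001110"  (len 7)
k=3  "001110"  (len 6)
k=4  "01110"  (len 5)
k=5  "1110"  (len 4)
k=6  "11011"  (len 5)
k=7  "10110"  (len 5)
k=8  "01101010"  (len 8)
k=9  "1101010"  (len 7)
k=10  "1010100"  (len 7)
k=11  "0101001010"  (len 10)
k=12  "101001010"  (len 9)
k=13  "010010100"  (len 9)
k=14  "10010100"  (len 8)
k=15  "001010011"  (len 9)
k=16  "01010011"  (len 8)
k=17  "1010011"  (len 7)

7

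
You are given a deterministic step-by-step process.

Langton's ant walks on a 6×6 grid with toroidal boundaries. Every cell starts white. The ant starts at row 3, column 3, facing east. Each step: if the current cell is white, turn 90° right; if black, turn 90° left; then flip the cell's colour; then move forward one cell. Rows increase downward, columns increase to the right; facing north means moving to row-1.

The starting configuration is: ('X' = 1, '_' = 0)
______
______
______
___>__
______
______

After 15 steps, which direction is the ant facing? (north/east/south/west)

k=0  ______
______
______
___>__
______
______
k=1  ______
______
______
___X__
___v__
______
k=2  ______
______
______
___X__
__<X__
______
k=3  ______
______
______
__^X__
__XX__
______
k=4  ______
______
______
__X>__
__XX__
______
k=5  ______
______
___^__
__X___
__XX__
______
k=6  ______
______
___X>_
__X___
__XX__
______
k=7  ______
______
___XX_
__X_v_
__XX__
______
k=8  ______
______
___XX_
__X<X_
__XX__
______
k=9  ______
______
___^X_
__XXX_
__XX__
______
k=10  ______
______
__<_X_
__XXX_
__XX__
______
k=11  ______
__^___
__X_X_
__XXX_
__XX__
______
k=12  ______
__X>__
__X_X_
__XXX_
__XX__
______
k=13  ______
__XX__
__XvX_
__XXX_
__XX__
______
k=14  ______
__XX__
__<XX_
__XXX_
__XX__
______
k=15  ______
__XX__
___XX_
__vXX_
__XX__
______

south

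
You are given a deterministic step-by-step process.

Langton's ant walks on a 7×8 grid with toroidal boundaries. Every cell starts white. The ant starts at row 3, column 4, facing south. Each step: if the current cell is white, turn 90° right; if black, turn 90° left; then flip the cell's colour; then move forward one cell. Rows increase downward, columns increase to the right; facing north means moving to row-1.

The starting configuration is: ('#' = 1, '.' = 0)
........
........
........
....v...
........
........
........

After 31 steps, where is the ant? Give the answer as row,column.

2,6

k=0  ........
........
........
....v...
........
........
........
k=1  ........
........
........
...<#...
........
........
........
k=2  ........
........
...^....
...##...
........
........
........
k=3  ........
........
...#>...
...##...
........
........
........
k=4  ........
........
...##...
...#v...
........
........
........
k=5  ........
........
...##...
...#.>..
........
........
........
k=6  ........
........
...##...
...#.#..
.....v..
........
........
k=7  ........
........
...##...
...#.#..
....<#..
........
........
k=8  ........
........
...##...
...#^#..
....##..
........
........
k=9  ........
........
...##...
...##>..
....##..
........
........
k=10  ........
........
...##^..
...##...
....##..
........
........
k=11  ........
........
...###>.
...##...
....##..
........
........
k=12  ........
........
...####.
...##.v.
....##..
........
........
k=13  ........
........
...####.
...##<#.
....##..
........
........
k=14  ........
........
...##^#.
...####.
....##..
........
........
k=15  ........
........
...#<.#.
...####.
....##..
........
........
k=16  ........
........
...#..#.
...#v##.
....##..
........
........
k=17  ........
........
...#..#.
...#.>#.
....##..
........
........
k=18  ........
........
...#.^#.
...#..#.
....##..
........
........
k=19  ........
........
...#.#>.
...#..#.
....##..
........
........
k=20  ........
......^.
...#.#..
...#..#.
....##..
........
........
k=21  ........
......#>
...#.#..
...#..#.
....##..
........
........
k=22  ........
......##
...#.#.v
...#..#.
....##..
........
........
k=23  ........
......##
...#.#<#
...#..#.
....##..
........
........
k=24  ........
......^#
...#.###
...#..#.
....##..
........
........
k=25  ........
.....<.#
...#.###
...#..#.
....##..
........
........
k=26  .....^..
.....#.#
...#.###
...#..#.
....##..
........
........
k=27  .....#>.
.....#.#
...#.###
...#..#.
....##..
........
........
k=28  .....##.
.....#v#
...#.###
...#..#.
....##..
........
........
k=29  .....##.
.....<##
...#.###
...#..#.
....##..
........
........
k=30  .....##.
......##
...#.v##
...#..#.
....##..
........
........
k=31  .....##.
......##
...#..>#
...#..#.
....##..
........
........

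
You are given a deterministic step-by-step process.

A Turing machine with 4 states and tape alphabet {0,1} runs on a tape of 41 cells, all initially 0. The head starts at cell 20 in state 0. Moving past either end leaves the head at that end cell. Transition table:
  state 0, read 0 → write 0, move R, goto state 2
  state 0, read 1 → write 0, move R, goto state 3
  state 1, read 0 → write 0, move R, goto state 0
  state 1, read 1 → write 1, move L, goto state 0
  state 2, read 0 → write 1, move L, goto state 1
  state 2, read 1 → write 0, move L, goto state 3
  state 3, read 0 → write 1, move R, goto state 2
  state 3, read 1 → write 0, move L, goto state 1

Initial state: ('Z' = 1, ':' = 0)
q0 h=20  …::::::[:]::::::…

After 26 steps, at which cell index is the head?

18

[0] q0 h=20  …::::::[:]::::::…
[1] q2 h=21  …::::::[:]::::::…
[2] q1 h=20  …::::::[:]Z:::::…
[3] q0 h=21  …::::::[Z]::::::…
[4] q3 h=22  …::::::[:]::::::…
[5] q2 h=23  …:::::Z[:]::::::…
[6] q1 h=22  …::::::[Z]Z:::::…
[7] q0 h=21  …::::::[:]ZZ::::…
[8] q2 h=22  …::::::[Z]Z:::::…
[9] q3 h=21  …::::::[:]:Z::::…
[10] q2 h=22  …:::::Z[:]Z:::::…
[11] q1 h=21  …::::::[Z]ZZ::::…
[12] q0 h=20  …::::::[:]ZZZ:::…
[13] q2 h=21  …::::::[Z]ZZ::::…
[14] q3 h=20  …::::::[:]:ZZ:::…
[15] q2 h=21  …:::::Z[:]ZZ::::…
[16] q1 h=20  …::::::[Z]ZZZ:::…
[17] q0 h=19  …::::::[:]ZZZZ::…
[18] q2 h=20  …::::::[Z]ZZZ:::…
[19] q3 h=19  …::::::[:]:ZZZ::…
[20] q2 h=20  …:::::Z[:]ZZZ:::…
[21] q1 h=19  …::::::[Z]ZZZZ::…
[22] q0 h=18  …::::::[:]ZZZZZ:…
[23] q2 h=19  …::::::[Z]ZZZZ::…
[24] q3 h=18  …::::::[:]:ZZZZ:…
[25] q2 h=19  …:::::Z[:]ZZZZ::…
[26] q1 h=18  …::::::[Z]ZZZZZ:…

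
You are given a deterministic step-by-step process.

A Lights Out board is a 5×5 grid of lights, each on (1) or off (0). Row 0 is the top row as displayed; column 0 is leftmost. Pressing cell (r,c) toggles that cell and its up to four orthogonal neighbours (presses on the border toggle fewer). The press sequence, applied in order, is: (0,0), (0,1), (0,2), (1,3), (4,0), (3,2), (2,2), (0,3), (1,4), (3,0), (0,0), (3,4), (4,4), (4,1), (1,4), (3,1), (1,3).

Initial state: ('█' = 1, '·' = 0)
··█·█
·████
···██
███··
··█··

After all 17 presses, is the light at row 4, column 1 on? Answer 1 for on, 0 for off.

1

0) ··█·█
·████
···██
███··
··█··
1) ███·█
█████
···██
███··
··█··
2) ····█
█·███
···██
███··
··█··
3) ·████
█··██
···██
███··
··█··
4) ·██·█
█·█··
····█
███··
··█··
5) ·██·█
█·█··
····█
·██··
███··
6) ·██·█
█·█··
··█·█
···█·
██···
7) ·██·█
█····
·█·██
··██·
██···
8) ·█·█·
█··█·
·█·██
··██·
██···
9) ·█·██
█···█
·█·█·
··██·
██···
10) ·█·██
█···█
██·█·
████·
·█···
11) █··██
····█
██·█·
████·
·█···
12) █··██
····█
██·██
███·█
·█··█
13) █··██
····█
██·██
███··
·█·█·
14) █··██
····█
██·██
█·█··
█·██·
15) █··█·
···█·
██·█·
█·█··
█·██·
16) █··█·
···█·
█··█·
·█···
████·
17) █····
··█·█
█····
·█···
████·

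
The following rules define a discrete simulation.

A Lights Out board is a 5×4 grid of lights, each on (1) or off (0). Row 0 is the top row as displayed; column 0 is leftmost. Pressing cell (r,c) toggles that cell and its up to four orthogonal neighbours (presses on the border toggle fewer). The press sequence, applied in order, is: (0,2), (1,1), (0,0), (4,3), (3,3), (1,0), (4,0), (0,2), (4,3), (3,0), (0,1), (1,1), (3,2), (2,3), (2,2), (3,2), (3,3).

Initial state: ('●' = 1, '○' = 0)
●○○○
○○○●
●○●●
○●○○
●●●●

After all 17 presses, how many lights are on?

t=0: ●○○○
○○○●
●○●●
○●○○
●●●●
t=1: ●●●●
○○●●
●○●●
○●○○
●●●●
t=2: ●○●●
●●○●
●●●●
○●○○
●●●●
t=3: ○●●●
○●○●
●●●●
○●○○
●●●●
t=4: ○●●●
○●○●
●●●●
○●○●
●●○○
t=5: ○●●●
○●○●
●●●○
○●●○
●●○●
t=6: ●●●●
●○○●
○●●○
○●●○
●●○●
t=7: ●●●●
●○○●
○●●○
●●●○
○○○●
t=8: ●○○○
●○●●
○●●○
●●●○
○○○●
t=9: ●○○○
●○●●
○●●○
●●●●
○○●○
t=10: ●○○○
●○●●
●●●○
○○●●
●○●○
t=11: ○●●○
●●●●
●●●○
○○●●
●○●○
t=12: ○○●○
○○○●
●○●○
○○●●
●○●○
t=13: ○○●○
○○○●
●○○○
○●○○
●○○○
t=14: ○○●○
○○○○
●○●●
○●○●
●○○○
t=15: ○○●○
○○●○
●●○○
○●●●
●○○○
t=16: ○○●○
○○●○
●●●○
○○○○
●○●○
t=17: ○○●○
○○●○
●●●●
○○●●
●○●●

11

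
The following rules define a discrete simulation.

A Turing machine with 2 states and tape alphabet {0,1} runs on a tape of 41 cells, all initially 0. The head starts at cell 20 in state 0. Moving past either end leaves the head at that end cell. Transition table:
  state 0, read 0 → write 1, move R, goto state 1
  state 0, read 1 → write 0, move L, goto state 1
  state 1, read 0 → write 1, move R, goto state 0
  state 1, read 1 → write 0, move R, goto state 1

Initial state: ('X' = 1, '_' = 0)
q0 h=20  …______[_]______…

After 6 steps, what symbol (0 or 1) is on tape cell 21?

step 0: q0 h=20  …______[_]______…
step 1: q1 h=21  …_____X[_]______…
step 2: q0 h=22  …____XX[_]______…
step 3: q1 h=23  …___XXX[_]______…
step 4: q0 h=24  …__XXXX[_]______…
step 5: q1 h=25  …_XXXXX[_]______…
step 6: q0 h=26  …XXXXXX[_]______…

1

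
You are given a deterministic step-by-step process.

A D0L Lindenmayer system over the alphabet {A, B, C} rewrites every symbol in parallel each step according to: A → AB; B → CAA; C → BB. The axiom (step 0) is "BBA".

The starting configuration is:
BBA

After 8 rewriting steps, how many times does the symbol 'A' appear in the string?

1427

t=0: BBA
t=1: CAACAAAB
t=2: BBABABBBABABABCAA
t=3: CAACAAABCAAABCAACAACAAABCAAABCAAABCAABBABAB
t=4: BBABABBBABABABCAABBABABABCAABBABABBBABABBBABABABCAABBABABABCAABBABABABCAABBABABCAACAAABCAAABCAA
t=5: CAACAAABCAAABCAACAACAAABCAAABCAAABCAABBABABCAACAAABCAAABCA…AABBABABCAACAAABCAAABCAABBABABBBABABABCAABBABABABCAABBABAB  (len 233)
t=6: BBABABBBABABABCAABBABABABCAABBABABBBABABBBABABABCAABBABABA…BCAAABCAABBABABCAACAAABCAAABCAAABCAABBABABCAACAAABCAAABCAA  (len 527)
t=7: CAACAAABCAAABCAACAACAAABCAAABCAAABCAABBABABCAACAAABCAAABCA…AABBABABCAACAAABCAAABCAABBABABBBABABABCAABBABABABCAABBABAB  (len 1269)
t=8: BBABABBBABABABCAABBABABABCAABBABABBBABABBBABABABCAABBABABA…BCAAABCAABBABABCAACAAABCAAABCAAABCAABBABABCAACAAABCAAABCAA  (len 2911)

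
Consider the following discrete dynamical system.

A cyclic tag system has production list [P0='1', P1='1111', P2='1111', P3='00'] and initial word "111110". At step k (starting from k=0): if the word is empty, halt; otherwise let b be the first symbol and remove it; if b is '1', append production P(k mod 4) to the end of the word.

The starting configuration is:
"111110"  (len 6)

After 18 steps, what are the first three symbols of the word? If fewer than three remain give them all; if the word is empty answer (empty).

0) "111110"  (len 6)
1) "111101"  (len 6)
2) "111011111"  (len 9)
3) "110111111111"  (len 12)
4) "1011111111100"  (len 13)
5) "0111111111001"  (len 13)
6) "111111111001"  (len 12)
7) "111111110011111"  (len 15)
8) "1111111001111100"  (len 16)
9) "1111110011111001"  (len 16)
10) "1111100111110011111"  (len 19)
11) "1111001111100111111111"  (len 22)
12) "11100111110011111111100"  (len 23)
13) "11001111100111111111001"  (len 23)
14) "10011111001111111110011111"  (len 26)
15) "00111110011111111100111111111"  (len 29)
16) "0111110011111111100111111111"  (len 28)
17) "111110011111111100111111111"  (len 27)
18) "111100111111111001111111111111"  (len 30)

111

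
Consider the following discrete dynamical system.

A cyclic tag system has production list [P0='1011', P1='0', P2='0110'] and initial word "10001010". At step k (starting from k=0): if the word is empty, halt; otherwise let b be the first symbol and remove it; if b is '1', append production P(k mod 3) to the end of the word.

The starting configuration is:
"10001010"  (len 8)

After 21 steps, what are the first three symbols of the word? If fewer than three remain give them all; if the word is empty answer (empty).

[0] "10001010"  (len 8)
[1] "00010101011"  (len 11)
[2] "0010101011"  (len 10)
[3] "010101011"  (len 9)
[4] "10101011"  (len 8)
[5] "01010110"  (len 8)
[6] "1010110"  (len 7)
[7] "0101101011"  (len 10)
[8] "101101011"  (len 9)
[9] "011010110110"  (len 12)
[10] "11010110110"  (len 11)
[11] "10101101100"  (len 11)
[12] "01011011000110"  (len 14)
[13] "1011011000110"  (len 13)
[14] "0110110001100"  (len 13)
[15] "110110001100"  (len 12)
[16] "101100011001011"  (len 15)
[17] "011000110010110"  (len 15)
[18] "11000110010110"  (len 14)
[19] "10001100101101011"  (len 17)
[20] "00011001011010110"  (len 17)
[21] "0011001011010110"  (len 16)

001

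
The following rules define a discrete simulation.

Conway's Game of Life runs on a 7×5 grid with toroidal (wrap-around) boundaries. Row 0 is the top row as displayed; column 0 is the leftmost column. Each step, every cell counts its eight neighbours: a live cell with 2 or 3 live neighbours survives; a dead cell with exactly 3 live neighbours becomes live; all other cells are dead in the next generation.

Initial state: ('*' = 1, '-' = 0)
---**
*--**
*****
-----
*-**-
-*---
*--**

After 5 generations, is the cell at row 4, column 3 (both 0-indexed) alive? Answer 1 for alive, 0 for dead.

step 0: ---**
*--**
*****
-----
*-**-
-*---
*--**
step 1: --*--
-----
-**--
-----
-**--
-*---
*-**-
step 2: -***-
-**--
-----
-----
-**--
*--*-
--**-
step 3: -----
-*-*-
-----
-----
-**--
---**
-----
step 4: -----
-----
-----
-----
--**-
--**-
-----
step 5: -----
-----
-----
-----
--**-
--**-
-----

1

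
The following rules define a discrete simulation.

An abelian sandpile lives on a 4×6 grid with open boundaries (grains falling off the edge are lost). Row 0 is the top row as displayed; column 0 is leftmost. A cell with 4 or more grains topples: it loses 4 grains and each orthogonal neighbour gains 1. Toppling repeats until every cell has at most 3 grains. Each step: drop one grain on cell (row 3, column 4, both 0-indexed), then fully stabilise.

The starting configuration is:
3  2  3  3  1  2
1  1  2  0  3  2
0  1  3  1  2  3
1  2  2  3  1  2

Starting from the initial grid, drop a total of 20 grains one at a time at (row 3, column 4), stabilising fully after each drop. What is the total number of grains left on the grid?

0) 3  2  3  3  1  2
1  1  2  0  3  2
0  1  3  1  2  3
1  2  2  3  1  2
1) 3  2  3  3  1  2
1  1  2  0  3  2
0  1  3  1  2  3
1  2  2  3  2  2
2) 3  2  3  3  1  2
1  1  2  0  3  2
0  1  3  1  2  3
1  2  2  3  3  2
3) 3  2  3  3  1  2
1  1  2  0  3  2
0  1  3  2  3  3
1  2  3  0  1  3
4) 3  2  3  3  1  2
1  1  2  0  3  2
0  1  3  2  3  3
1  2  3  0  2  3
5) 3  2  3  3  1  2
1  1  2  0  3  2
0  1  3  2  3  3
1  2  3  0  3  3
6) 3  2  3  3  2  3
1  1  2  1  1  0
0  1  3  3  2  2
1  2  3  1  2  1
7) 3  2  3  3  2  3
1  1  2  1  1  0
0  1  3  3  2  2
1  2  3  1  3  1
8) 3  2  3  3  2  3
1  1  2  1  1  0
0  1  3  3  3  2
1  2  3  2  0  2
9) 3  2  3  3  2  3
1  1  2  1  1  0
0  1  3  3  3  2
1  2  3  2  1  2
10) 3  2  3  3  2  3
1  1  2  1  1  0
0  1  3  3  3  2
1  2  3  2  2  2
11) 3  2  3  3  2  3
1  1  2  1  1  0
0  1  3  3  3  2
1  2  3  2  3  2
12) 3  2  3  3  2  3
1  1  3  2  2  0
0  2  1  2  1  3
1  3  1  1  2  3
13) 3  2  3  3  2  3
1  1  3  2  2  0
0  2  1  2  1  3
1  3  1  1  3  3
14) 3  2  3  3  2  3
1  1  3  2  2  1
0  2  1  2  3  0
1  3  1  2  1  1
15) 3  2  3  3  2  3
1  1  3  2  2  1
0  2  1  2  3  0
1  3  1  2  2  1
16) 3  2  3  3  2  3
1  1  3  2  2  1
0  2  1  2  3  0
1  3  1  2  3  1
17) 3  2  3  3  2  3
1  1  3  2  3  1
0  2  1  3  0  1
1  3  1  3  1  2
18) 3  2  3  3  2  3
1  1  3  2  3  1
0  2  1  3  0  1
1  3  1  3  2  2
19) 3  2  3  3  2  3
1  1  3  2  3  1
0  2  1  3  0  1
1  3  1  3  3  2
20) 3  2  3  3  2  3
1  1  3  3  3  1
0  2  2  0  2  1
1  3  2  1  1  3

46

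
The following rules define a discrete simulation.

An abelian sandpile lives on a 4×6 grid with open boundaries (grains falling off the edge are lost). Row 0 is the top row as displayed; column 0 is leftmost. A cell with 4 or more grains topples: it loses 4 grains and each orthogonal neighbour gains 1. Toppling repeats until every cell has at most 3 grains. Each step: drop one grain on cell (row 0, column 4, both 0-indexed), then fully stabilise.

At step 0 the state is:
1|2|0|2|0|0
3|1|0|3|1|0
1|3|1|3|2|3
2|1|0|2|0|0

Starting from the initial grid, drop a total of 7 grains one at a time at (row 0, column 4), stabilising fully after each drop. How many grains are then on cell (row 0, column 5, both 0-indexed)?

k=0  1|2|0|2|0|0
3|1|0|3|1|0
1|3|1|3|2|3
2|1|0|2|0|0
k=1  1|2|0|2|1|0
3|1|0|3|1|0
1|3|1|3|2|3
2|1|0|2|0|0
k=2  1|2|0|2|2|0
3|1|0|3|1|0
1|3|1|3|2|3
2|1|0|2|0|0
k=3  1|2|0|2|3|0
3|1|0|3|1|0
1|3|1|3|2|3
2|1|0|2|0|0
k=4  1|2|0|3|0|1
3|1|0|3|2|0
1|3|1|3|2|3
2|1|0|2|0|0
k=5  1|2|0|3|1|1
3|1|0|3|2|0
1|3|1|3|2|3
2|1|0|2|0|0
k=6  1|2|0|3|2|1
3|1|0|3|2|0
1|3|1|3|2|3
2|1|0|2|0|0
k=7  1|2|0|3|3|1
3|1|0|3|2|0
1|3|1|3|2|3
2|1|0|2|0|0

1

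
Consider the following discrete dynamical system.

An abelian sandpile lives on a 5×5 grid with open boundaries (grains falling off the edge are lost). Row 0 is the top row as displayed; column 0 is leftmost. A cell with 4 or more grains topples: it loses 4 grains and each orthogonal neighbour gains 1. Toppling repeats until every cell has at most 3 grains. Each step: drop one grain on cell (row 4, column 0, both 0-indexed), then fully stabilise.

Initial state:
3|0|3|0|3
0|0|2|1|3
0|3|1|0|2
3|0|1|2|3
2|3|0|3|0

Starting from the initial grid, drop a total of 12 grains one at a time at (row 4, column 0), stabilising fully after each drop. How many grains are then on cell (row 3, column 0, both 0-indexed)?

3

t=0: 3|0|3|0|3
0|0|2|1|3
0|3|1|0|2
3|0|1|2|3
2|3|0|3|0
t=1: 3|0|3|0|3
0|0|2|1|3
0|3|1|0|2
3|0|1|2|3
3|3|0|3|0
t=2: 3|0|3|0|3
0|0|2|1|3
1|3|1|0|2
0|2|1|2|3
2|0|1|3|0
t=3: 3|0|3|0|3
0|0|2|1|3
1|3|1|0|2
0|2|1|2|3
3|0|1|3|0
t=4: 3|0|3|0|3
0|0|2|1|3
1|3|1|0|2
1|2|1|2|3
0|1|1|3|0
t=5: 3|0|3|0|3
0|0|2|1|3
1|3|1|0|2
1|2|1|2|3
1|1|1|3|0
t=6: 3|0|3|0|3
0|0|2|1|3
1|3|1|0|2
1|2|1|2|3
2|1|1|3|0
t=7: 3|0|3|0|3
0|0|2|1|3
1|3|1|0|2
1|2|1|2|3
3|1|1|3|0
t=8: 3|0|3|0|3
0|0|2|1|3
1|3|1|0|2
2|2|1|2|3
0|2|1|3|0
t=9: 3|0|3|0|3
0|0|2|1|3
1|3|1|0|2
2|2|1|2|3
1|2|1|3|0
t=10: 3|0|3|0|3
0|0|2|1|3
1|3|1|0|2
2|2|1|2|3
2|2|1|3|0
t=11: 3|0|3|0|3
0|0|2|1|3
1|3|1|0|2
2|2|1|2|3
3|2|1|3|0
t=12: 3|0|3|0|3
0|0|2|1|3
1|3|1|0|2
3|2|1|2|3
0|3|1|3|0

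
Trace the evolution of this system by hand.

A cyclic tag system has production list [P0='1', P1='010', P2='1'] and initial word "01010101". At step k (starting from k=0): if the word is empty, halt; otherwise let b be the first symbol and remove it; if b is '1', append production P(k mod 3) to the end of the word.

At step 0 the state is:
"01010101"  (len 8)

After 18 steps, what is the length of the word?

[0] "01010101"  (len 8)
[1] "1010101"  (len 7)
[2] "010101010"  (len 9)
[3] "10101010"  (len 8)
[4] "01010101"  (len 8)
[5] "1010101"  (len 7)
[6] "0101011"  (len 7)
[7] "101011"  (len 6)
[8] "01011010"  (len 8)
[9] "1011010"  (len 7)
[10] "0110101"  (len 7)
[11] "110101"  (len 6)
[12] "101011"  (len 6)
[13] "010111"  (len 6)
[14] "10111"  (len 5)
[15] "01111"  (len 5)
[16] "1111"  (len 4)
[17] "111010"  (len 6)
[18] "110101"  (len 6)

6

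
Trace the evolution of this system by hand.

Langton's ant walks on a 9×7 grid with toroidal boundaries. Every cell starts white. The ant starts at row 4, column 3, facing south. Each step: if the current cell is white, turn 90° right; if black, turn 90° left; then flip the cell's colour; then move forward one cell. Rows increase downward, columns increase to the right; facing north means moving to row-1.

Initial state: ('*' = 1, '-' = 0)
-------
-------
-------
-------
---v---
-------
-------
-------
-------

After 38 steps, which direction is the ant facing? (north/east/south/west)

south

gen 0: -------
-------
-------
-------
---v---
-------
-------
-------
-------
gen 1: -------
-------
-------
-------
--<*---
-------
-------
-------
-------
gen 2: -------
-------
-------
--^----
--**---
-------
-------
-------
-------
gen 3: -------
-------
-------
--*>---
--**---
-------
-------
-------
-------
gen 4: -------
-------
-------
--**---
--*v---
-------
-------
-------
-------
gen 5: -------
-------
-------
--**---
--*->--
-------
-------
-------
-------
gen 6: -------
-------
-------
--**---
--*-*--
----v--
-------
-------
-------
gen 7: -------
-------
-------
--**---
--*-*--
---<*--
-------
-------
-------
gen 8: -------
-------
-------
--**---
--*^*--
---**--
-------
-------
-------
gen 9: -------
-------
-------
--**---
--**>--
---**--
-------
-------
-------
gen 10: -------
-------
-------
--**^--
--**---
---**--
-------
-------
-------
gen 11: -------
-------
-------
--***>-
--**---
---**--
-------
-------
-------
gen 12: -------
-------
-------
--****-
--**-v-
---**--
-------
-------
-------
gen 13: -------
-------
-------
--****-
--**<*-
---**--
-------
-------
-------
gen 14: -------
-------
-------
--**^*-
--****-
---**--
-------
-------
-------
gen 15: -------
-------
-------
--*<-*-
--****-
---**--
-------
-------
-------
gen 16: -------
-------
-------
--*--*-
--*v**-
---**--
-------
-------
-------
gen 17: -------
-------
-------
--*--*-
--*->*-
---**--
-------
-------
-------
gen 18: -------
-------
-------
--*-^*-
--*--*-
---**--
-------
-------
-------
gen 19: -------
-------
-------
--*-*>-
--*--*-
---**--
-------
-------
-------
gen 20: -------
-------
-----^-
--*-*--
--*--*-
---**--
-------
-------
-------
gen 21: -------
-------
-----*>
--*-*--
--*--*-
---**--
-------
-------
-------
gen 22: -------
-------
-----**
--*-*-v
--*--*-
---**--
-------
-------
-------
gen 23: -------
-------
-----**
--*-*<*
--*--*-
---**--
-------
-------
-------
gen 24: -------
-------
-----^*
--*-***
--*--*-
---**--
-------
-------
-------
gen 25: -------
-------
----<-*
--*-***
--*--*-
---**--
-------
-------
-------
gen 26: -------
----^--
----*-*
--*-***
--*--*-
---**--
-------
-------
-------
gen 27: -------
----*>-
----*-*
--*-***
--*--*-
---**--
-------
-------
-------
gen 28: -------
----**-
----*v*
--*-***
--*--*-
---**--
-------
-------
-------
gen 29: -------
----**-
----<**
--*-***
--*--*-
---**--
-------
-------
-------
gen 30: -------
----**-
-----**
--*-v**
--*--*-
---**--
-------
-------
-------
gen 31: -------
----**-
-----**
--*-->*
--*--*-
---**--
-------
-------
-------
gen 32: -------
----**-
-----^*
--*---*
--*--*-
---**--
-------
-------
-------
gen 33: -------
----**-
----<-*
--*---*
--*--*-
---**--
-------
-------
-------
gen 34: -------
----^*-
----*-*
--*---*
--*--*-
---**--
-------
-------
-------
gen 35: -------
---<-*-
----*-*
--*---*
--*--*-
---**--
-------
-------
-------
gen 36: ---^---
---*-*-
----*-*
--*---*
--*--*-
---**--
-------
-------
-------
gen 37: ---*>--
---*-*-
----*-*
--*---*
--*--*-
---**--
-------
-------
-------
gen 38: ---**--
---*v*-
----*-*
--*---*
--*--*-
---**--
-------
-------
-------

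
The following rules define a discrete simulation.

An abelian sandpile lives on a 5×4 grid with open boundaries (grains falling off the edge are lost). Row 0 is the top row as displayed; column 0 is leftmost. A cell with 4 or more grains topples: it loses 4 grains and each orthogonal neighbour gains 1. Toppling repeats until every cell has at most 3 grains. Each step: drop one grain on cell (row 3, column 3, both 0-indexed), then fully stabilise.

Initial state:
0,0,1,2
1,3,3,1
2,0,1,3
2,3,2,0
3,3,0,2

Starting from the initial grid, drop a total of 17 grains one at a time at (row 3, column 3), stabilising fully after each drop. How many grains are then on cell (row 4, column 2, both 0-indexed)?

gen 0: 0,0,1,2
1,3,3,1
2,0,1,3
2,3,2,0
3,3,0,2
gen 1: 0,0,1,2
1,3,3,1
2,0,1,3
2,3,2,1
3,3,0,2
gen 2: 0,0,1,2
1,3,3,1
2,0,1,3
2,3,2,2
3,3,0,2
gen 3: 0,0,1,2
1,3,3,1
2,0,1,3
2,3,2,3
3,3,0,2
gen 4: 0,0,1,2
1,3,3,2
2,0,2,0
2,3,3,1
3,3,0,3
gen 5: 0,0,1,2
1,3,3,2
2,0,2,0
2,3,3,2
3,3,0,3
gen 6: 0,0,1,2
1,3,3,2
2,0,2,0
2,3,3,3
3,3,0,3
gen 7: 0,0,1,2
1,3,3,2
3,1,3,1
0,2,1,2
1,1,3,0
gen 8: 0,0,1,2
1,3,3,2
3,1,3,1
0,2,1,3
1,1,3,0
gen 9: 0,0,1,2
1,3,3,2
3,1,3,2
0,2,2,0
1,1,3,1
gen 10: 0,0,1,2
1,3,3,2
3,1,3,2
0,2,2,1
1,1,3,1
gen 11: 0,0,1,2
1,3,3,2
3,1,3,2
0,2,2,2
1,1,3,1
gen 12: 0,0,1,2
1,3,3,2
3,1,3,2
0,2,2,3
1,1,3,1
gen 13: 0,0,1,2
1,3,3,2
3,1,3,3
0,2,3,0
1,1,3,2
gen 14: 0,0,1,2
1,3,3,2
3,1,3,3
0,2,3,1
1,1,3,2
gen 15: 0,0,1,2
1,3,3,2
3,1,3,3
0,2,3,2
1,1,3,2
gen 16: 0,0,1,2
1,3,3,2
3,1,3,3
0,2,3,3
1,1,3,2
gen 17: 0,1,2,3
2,0,2,0
3,3,2,2
0,3,2,3
1,2,1,0

1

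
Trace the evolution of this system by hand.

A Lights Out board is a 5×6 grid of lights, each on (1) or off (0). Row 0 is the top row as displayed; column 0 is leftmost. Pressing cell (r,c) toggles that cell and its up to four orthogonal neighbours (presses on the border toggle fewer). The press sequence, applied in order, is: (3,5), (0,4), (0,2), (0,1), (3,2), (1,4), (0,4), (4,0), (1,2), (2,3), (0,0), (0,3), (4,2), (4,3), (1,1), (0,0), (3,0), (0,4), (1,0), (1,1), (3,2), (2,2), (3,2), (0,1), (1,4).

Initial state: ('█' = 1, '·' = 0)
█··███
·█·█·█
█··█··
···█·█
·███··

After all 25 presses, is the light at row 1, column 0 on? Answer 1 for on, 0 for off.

1

k=0  █··███
·█·█·█
█··█··
···█·█
·███··
k=1  █··███
·█·█·█
█··█·█
···██·
·███·█
k=2  █·····
·█·███
█··█·█
···██·
·███·█
k=3  ████··
·█████
█··█·█
···██·
·███·█
k=4  ···█··
··████
█··█·█
···██·
·███·█
k=5  ···█··
··████
█·██·█
·██·█·
·█·█·█
k=6  ···██·
··█···
█·████
·██·█·
·█·█·█
k=7  ·····█
··█·█·
█·████
·██·█·
·█·█·█
k=8  ·····█
··█·█·
█·████
███·█·
█··█·█
k=9  ··█··█
·█·██·
█··███
███·█·
█··█·█
k=10  ··█··█
·█··█·
█·█··█
█████·
█··█·█
k=11  ███··█
██··█·
█·█··█
█████·
█··█·█
k=12  ██·███
██·██·
█·█··█
█████·
█··█·█
k=13  ██·███
██·██·
█·█··█
██·██·
███··█
k=14  ██·███
██·██·
█·█··█
██··█·
██·███
k=15  █··███
··███·
███··█
██··█·
██·███
k=16  ·█·███
█·███·
███··█
██··█·
██·███
k=17  ·█·███
█·███·
·██··█
····█·
·█·███
k=18  ·█····
█·██··
·██··█
····█·
·█·███
k=19  ██····
·███··
███··█
····█·
·█·███
k=20  █·····
█··█··
█·█··█
····█·
·█·███
k=21  █·····
█··█··
█····█
·████·
·█████
k=22  █·····
█·██··
████·█
·█·██·
·█████
k=23  █·····
█·██··
██·█·█
··█·█·
·█·███
k=24  ·██···
████··
██·█·█
··█·█·
·█·███
k=25  ·██·█·
███·██
██·███
··█·█·
·█·███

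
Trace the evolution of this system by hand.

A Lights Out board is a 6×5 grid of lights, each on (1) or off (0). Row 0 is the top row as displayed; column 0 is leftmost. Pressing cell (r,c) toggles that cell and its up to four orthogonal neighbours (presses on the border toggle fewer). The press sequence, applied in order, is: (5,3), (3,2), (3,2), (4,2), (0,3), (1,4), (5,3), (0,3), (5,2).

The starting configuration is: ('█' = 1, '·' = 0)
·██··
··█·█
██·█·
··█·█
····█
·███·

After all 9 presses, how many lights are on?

14

gen 0: ·██··
··█·█
██·█·
··█·█
····█
·███·
gen 1: ·██··
··█·█
██·█·
··█·█
···██
·█··█
gen 2: ·██··
··█·█
████·
·█·██
··███
·█··█
gen 3: ·██··
··█·█
██·█·
··█·█
···██
·█··█
gen 4: ·██··
··█·█
██·█·
····█
·██·█
·██·█
gen 5: ·█·██
··███
██·█·
····█
·██·█
·██·█
gen 6: ·█·█·
··█··
██·██
····█
·██·█
·██·█
gen 7: ·█·█·
··█··
██·██
····█
·████
·█·█·
gen 8: ·██·█
··██·
██·██
····█
·████
·█·█·
gen 9: ·██·█
··██·
██·██
····█
·█·██
··█··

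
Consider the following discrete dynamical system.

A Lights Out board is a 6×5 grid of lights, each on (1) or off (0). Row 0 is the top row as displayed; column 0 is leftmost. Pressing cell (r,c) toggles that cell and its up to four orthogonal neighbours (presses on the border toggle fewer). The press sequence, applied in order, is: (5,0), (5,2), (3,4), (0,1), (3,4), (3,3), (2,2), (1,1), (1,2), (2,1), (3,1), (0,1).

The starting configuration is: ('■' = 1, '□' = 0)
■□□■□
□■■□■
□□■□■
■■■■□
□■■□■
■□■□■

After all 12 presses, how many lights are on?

16

gen 0: ■□□■□
□■■□■
□□■□■
■■■■□
□■■□■
■□■□■
gen 1: ■□□■□
□■■□■
□□■□■
■■■■□
■■■□■
□■■□■
gen 2: ■□□■□
□■■□■
□□■□■
■■■■□
■■□□■
□□□■■
gen 3: ■□□■□
□■■□■
□□■□□
■■■□■
■■□□□
□□□■■
gen 4: □■■■□
□□■□■
□□■□□
■■■□■
■■□□□
□□□■■
gen 5: □■■■□
□□■□■
□□■□■
■■■■□
■■□□■
□□□■■
gen 6: □■■■□
□□■□■
□□■■■
■■□□■
■■□■■
□□□■■
gen 7: □■■■□
□□□□■
□■□□■
■■■□■
■■□■■
□□□■■
gen 8: □□■■□
■■■□■
□□□□■
■■■□■
■■□■■
□□□■■
gen 9: □□□■□
■□□■■
□□■□■
■■■□■
■■□■■
□□□■■
gen 10: □□□■□
■■□■■
■■□□■
■□■□■
■■□■■
□□□■■
gen 11: □□□■□
■■□■■
■□□□■
□■□□■
■□□■■
□□□■■
gen 12: ■■■■□
■□□■■
■□□□■
□■□□■
■□□■■
□□□■■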